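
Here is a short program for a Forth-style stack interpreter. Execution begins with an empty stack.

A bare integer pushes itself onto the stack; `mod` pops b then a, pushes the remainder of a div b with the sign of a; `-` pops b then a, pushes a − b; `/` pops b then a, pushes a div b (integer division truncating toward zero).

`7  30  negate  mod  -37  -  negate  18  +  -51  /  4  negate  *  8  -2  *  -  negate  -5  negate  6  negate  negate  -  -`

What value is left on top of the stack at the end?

-15

7       [7]
30      [7, 30]
negate  [7, -30]
mod     [7]
-37     [7, -37]
-       [44]
negate  [-44]
18      [-44, 18]
+       [-26]
-51     [-26, -51]
/       [0]
4       [0, 4]
negate  [0, -4]
*       [0]
8       [0, 8]
-2      [0, 8, -2]
*       [0, -16]
-       [16]
negate  [-16]
-5      [-16, -5]
negate  [-16, 5]
6       [-16, 5, 6]
negate  [-16, 5, -6]
negate  [-16, 5, 6]
-       [-16, -1]
-       [-15]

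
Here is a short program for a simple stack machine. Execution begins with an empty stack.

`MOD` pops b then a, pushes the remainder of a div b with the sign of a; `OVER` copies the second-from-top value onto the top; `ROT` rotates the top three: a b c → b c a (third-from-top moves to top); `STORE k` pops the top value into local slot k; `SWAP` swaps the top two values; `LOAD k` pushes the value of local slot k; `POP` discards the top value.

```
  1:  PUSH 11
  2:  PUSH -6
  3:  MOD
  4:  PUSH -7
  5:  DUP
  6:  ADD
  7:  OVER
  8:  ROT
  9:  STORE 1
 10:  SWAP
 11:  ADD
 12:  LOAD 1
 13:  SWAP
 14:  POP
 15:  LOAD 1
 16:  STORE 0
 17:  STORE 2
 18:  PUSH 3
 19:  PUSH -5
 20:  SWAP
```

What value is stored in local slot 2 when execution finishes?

5

PUSH 11 : 11
PUSH -6 : 11 -6
MOD     : 5
PUSH -7 : 5 -7
DUP     : 5 -7 -7
ADD     : 5 -14
OVER    : 5 -14 5
ROT     : -14 5 5
STORE 1 : -14 5
SWAP    : 5 -14
ADD     : -9
LOAD 1  : -9 5
SWAP    : 5 -9
POP     : 5
LOAD 1  : 5 5
STORE 0 : 5
STORE 2 : (empty)
PUSH 3  : 3
PUSH -5 : 3 -5
SWAP    : -5 3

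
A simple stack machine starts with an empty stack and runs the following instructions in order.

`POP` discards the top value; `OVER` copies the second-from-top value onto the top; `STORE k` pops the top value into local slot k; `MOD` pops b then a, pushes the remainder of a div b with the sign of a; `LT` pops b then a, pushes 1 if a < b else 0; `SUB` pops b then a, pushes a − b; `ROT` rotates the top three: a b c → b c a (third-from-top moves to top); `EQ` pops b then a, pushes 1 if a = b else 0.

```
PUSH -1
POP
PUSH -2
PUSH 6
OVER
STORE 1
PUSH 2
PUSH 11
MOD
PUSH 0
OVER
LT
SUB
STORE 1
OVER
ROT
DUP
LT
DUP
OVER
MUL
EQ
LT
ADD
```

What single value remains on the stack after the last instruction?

PUSH -1 : -1
POP     : (empty)
PUSH -2 : -2
PUSH 6  : -2 6
OVER    : -2 6 -2
STORE 1 : -2 6
PUSH 2  : -2 6 2
PUSH 11 : -2 6 2 11
MOD     : -2 6 2
PUSH 0  : -2 6 2 0
OVER    : -2 6 2 0 2
LT      : -2 6 2 1
SUB     : -2 6 1
STORE 1 : -2 6
OVER    : -2 6 -2
ROT     : 6 -2 -2
DUP     : 6 -2 -2 -2
LT      : 6 -2 0
DUP     : 6 -2 0 0
OVER    : 6 -2 0 0 0
MUL     : 6 -2 0 0
EQ      : 6 -2 1
LT      : 6 1
ADD     : 7

7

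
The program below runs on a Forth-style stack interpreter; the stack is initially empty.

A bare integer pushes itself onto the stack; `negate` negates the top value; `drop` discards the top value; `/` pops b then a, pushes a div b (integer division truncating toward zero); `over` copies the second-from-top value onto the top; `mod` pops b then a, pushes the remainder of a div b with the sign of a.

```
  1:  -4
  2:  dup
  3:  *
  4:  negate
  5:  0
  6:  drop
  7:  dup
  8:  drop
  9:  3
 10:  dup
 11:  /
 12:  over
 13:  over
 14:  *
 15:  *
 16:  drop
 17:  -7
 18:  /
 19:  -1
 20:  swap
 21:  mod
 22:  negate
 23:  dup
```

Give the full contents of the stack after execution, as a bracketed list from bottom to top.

[1, 1]

-4     → [-4]
dup    → [-4, -4]
*      → [16]
negate → [-16]
0      → [-16, 0]
drop   → [-16]
dup    → [-16, -16]
drop   → [-16]
3      → [-16, 3]
dup    → [-16, 3, 3]
/      → [-16, 1]
over   → [-16, 1, -16]
over   → [-16, 1, -16, 1]
*      → [-16, 1, -16]
*      → [-16, -16]
drop   → [-16]
-7     → [-16, -7]
/      → [2]
-1     → [2, -1]
swap   → [-1, 2]
mod    → [-1]
negate → [1]
dup    → [1, 1]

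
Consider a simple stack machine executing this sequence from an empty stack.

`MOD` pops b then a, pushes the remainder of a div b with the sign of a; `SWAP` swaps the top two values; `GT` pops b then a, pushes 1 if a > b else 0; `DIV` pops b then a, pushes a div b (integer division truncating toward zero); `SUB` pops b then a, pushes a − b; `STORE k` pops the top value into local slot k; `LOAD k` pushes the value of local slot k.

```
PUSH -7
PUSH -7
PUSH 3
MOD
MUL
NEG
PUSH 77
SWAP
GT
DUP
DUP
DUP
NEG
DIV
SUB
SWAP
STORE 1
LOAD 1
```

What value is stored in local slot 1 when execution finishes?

PUSH -7  [-7]
PUSH -7  [-7, -7]
PUSH 3   [-7, -7, 3]
MOD      [-7, -1]
MUL      [7]
NEG      [-7]
PUSH 77  [-7, 77]
SWAP     [77, -7]
GT       [1]
DUP      [1, 1]
DUP      [1, 1, 1]
DUP      [1, 1, 1, 1]
NEG      [1, 1, 1, -1]
DIV      [1, 1, -1]
SUB      [1, 2]
SWAP     [2, 1]
STORE 1  [2]
LOAD 1   [2, 1]

1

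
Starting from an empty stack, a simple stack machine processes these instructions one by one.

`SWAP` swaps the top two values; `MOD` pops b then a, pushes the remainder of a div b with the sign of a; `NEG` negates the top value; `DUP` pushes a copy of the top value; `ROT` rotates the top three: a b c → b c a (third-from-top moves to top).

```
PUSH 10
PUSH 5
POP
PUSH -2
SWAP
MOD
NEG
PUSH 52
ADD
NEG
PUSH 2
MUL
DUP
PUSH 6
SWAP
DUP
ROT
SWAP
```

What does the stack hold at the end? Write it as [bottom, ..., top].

PUSH 10 : 10
PUSH 5  : 10 5
POP     : 10
PUSH -2 : 10 -2
SWAP    : -2 10
MOD     : -2
NEG     : 2
PUSH 52 : 2 52
ADD     : 54
NEG     : -54
PUSH 2  : -54 2
MUL     : -108
DUP     : -108 -108
PUSH 6  : -108 -108 6
SWAP    : -108 6 -108
DUP     : -108 6 -108 -108
ROT     : -108 -108 -108 6
SWAP    : -108 -108 6 -108

[-108, -108, 6, -108]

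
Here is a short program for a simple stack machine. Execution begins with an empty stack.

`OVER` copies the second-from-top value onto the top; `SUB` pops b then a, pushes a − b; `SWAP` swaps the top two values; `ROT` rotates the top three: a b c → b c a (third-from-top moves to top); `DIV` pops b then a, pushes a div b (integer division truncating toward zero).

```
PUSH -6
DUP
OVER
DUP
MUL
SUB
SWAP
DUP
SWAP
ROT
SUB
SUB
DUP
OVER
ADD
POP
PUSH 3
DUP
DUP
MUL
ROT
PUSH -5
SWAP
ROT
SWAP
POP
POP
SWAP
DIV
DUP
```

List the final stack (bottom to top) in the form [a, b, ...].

PUSH -6 → [-6]
DUP     → [-6, -6]
OVER    → [-6, -6, -6]
DUP     → [-6, -6, -6, -6]
MUL     → [-6, -6, 36]
SUB     → [-6, -42]
SWAP    → [-42, -6]
DUP     → [-42, -6, -6]
SWAP    → [-42, -6, -6]
ROT     → [-6, -6, -42]
SUB     → [-6, 36]
SUB     → [-42]
DUP     → [-42, -42]
OVER    → [-42, -42, -42]
ADD     → [-42, -84]
POP     → [-42]
PUSH 3  → [-42, 3]
DUP     → [-42, 3, 3]
DUP     → [-42, 3, 3, 3]
MUL     → [-42, 3, 9]
ROT     → [3, 9, -42]
PUSH -5 → [3, 9, -42, -5]
SWAP    → [3, 9, -5, -42]
ROT     → [3, -5, -42, 9]
SWAP    → [3, -5, 9, -42]
POP     → [3, -5, 9]
POP     → [3, -5]
SWAP    → [-5, 3]
DIV     → [-1]
DUP     → [-1, -1]

[-1, -1]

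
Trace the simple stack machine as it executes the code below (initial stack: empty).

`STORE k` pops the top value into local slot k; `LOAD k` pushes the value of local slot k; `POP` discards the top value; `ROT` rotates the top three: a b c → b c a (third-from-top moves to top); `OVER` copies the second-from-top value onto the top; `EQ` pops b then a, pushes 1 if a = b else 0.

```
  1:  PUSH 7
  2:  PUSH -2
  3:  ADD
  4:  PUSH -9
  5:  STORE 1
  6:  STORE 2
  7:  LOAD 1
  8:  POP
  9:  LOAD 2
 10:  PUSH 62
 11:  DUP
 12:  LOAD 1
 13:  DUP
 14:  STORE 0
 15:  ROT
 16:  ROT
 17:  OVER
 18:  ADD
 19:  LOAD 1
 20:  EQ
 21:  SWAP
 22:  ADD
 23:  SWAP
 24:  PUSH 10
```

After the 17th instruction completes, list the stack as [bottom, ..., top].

PUSH 7  → 7
PUSH -2 → 7 -2
ADD     → 5
PUSH -9 → 5 -9
STORE 1 → 5
STORE 2 → (empty)
LOAD 1  → -9
POP     → (empty)
LOAD 2  → 5
PUSH 62 → 5 62
DUP     → 5 62 62
LOAD 1  → 5 62 62 -9
DUP     → 5 62 62 -9 -9
STORE 0 → 5 62 62 -9
ROT     → 5 62 -9 62
ROT     → 5 -9 62 62
OVER    → 5 -9 62 62 62

[5, -9, 62, 62, 62]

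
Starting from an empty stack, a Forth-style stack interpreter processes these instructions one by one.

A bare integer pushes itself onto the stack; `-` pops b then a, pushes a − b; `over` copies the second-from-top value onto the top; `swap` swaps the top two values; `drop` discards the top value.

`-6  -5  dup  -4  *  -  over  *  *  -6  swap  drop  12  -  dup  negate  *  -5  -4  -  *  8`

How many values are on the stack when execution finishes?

2

-6     : -6
-5     : -6 -5
dup    : -6 -5 -5
-4     : -6 -5 -5 -4
*      : -6 -5 20
-      : -6 -25
over   : -6 -25 -6
*      : -6 150
*      : -900
-6     : -900 -6
swap   : -6 -900
drop   : -6
12     : -6 12
-      : -18
dup    : -18 -18
negate : -18 18
*      : -324
-5     : -324 -5
-4     : -324 -5 -4
-      : -324 -1
*      : 324
8      : 324 8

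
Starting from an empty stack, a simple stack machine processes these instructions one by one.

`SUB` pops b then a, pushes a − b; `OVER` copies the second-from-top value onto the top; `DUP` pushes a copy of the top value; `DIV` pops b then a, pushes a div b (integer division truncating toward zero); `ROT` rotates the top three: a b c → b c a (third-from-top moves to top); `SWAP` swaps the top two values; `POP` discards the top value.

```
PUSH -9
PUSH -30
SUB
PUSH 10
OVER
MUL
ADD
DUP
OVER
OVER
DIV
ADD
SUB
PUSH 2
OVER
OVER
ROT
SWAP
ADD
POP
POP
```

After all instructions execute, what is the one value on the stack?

PUSH -9  -> [-9]
PUSH -30 -> [-9, -30]
SUB      -> [21]
PUSH 10  -> [21, 10]
OVER     -> [21, 10, 21]
MUL      -> [21, 210]
ADD      -> [231]
DUP      -> [231, 231]
OVER     -> [231, 231, 231]
OVER     -> [231, 231, 231, 231]
DIV      -> [231, 231, 1]
ADD      -> [231, 232]
SUB      -> [-1]
PUSH 2   -> [-1, 2]
OVER     -> [-1, 2, -1]
OVER     -> [-1, 2, -1, 2]
ROT      -> [-1, -1, 2, 2]
SWAP     -> [-1, -1, 2, 2]
ADD      -> [-1, -1, 4]
POP      -> [-1, -1]
POP      -> [-1]

-1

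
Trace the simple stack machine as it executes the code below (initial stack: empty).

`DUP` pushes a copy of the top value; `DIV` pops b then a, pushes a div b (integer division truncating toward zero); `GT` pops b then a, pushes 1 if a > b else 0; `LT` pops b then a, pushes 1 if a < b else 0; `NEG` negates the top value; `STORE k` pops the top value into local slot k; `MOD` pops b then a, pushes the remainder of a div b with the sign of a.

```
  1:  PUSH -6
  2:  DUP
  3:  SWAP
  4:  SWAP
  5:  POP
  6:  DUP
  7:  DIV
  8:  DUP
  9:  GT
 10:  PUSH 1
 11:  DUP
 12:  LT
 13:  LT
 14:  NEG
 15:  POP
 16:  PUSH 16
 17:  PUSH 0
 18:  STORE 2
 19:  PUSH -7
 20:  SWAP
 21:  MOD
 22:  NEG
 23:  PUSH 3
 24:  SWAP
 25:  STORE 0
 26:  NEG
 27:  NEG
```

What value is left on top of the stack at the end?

3

PUSH -6  -6
DUP      -6 -6
SWAP     -6 -6
SWAP     -6 -6
POP      -6
DUP      -6 -6
DIV      1
DUP      1 1
GT       0
PUSH 1   0 1
DUP      0 1 1
LT       0 0
LT       0
NEG      0
POP      (empty)
PUSH 16  16
PUSH 0   16 0
STORE 2  16
PUSH -7  16 -7
SWAP     -7 16
MOD      -7
NEG      7
PUSH 3   7 3
SWAP     3 7
STORE 0  3
NEG      -3
NEG      3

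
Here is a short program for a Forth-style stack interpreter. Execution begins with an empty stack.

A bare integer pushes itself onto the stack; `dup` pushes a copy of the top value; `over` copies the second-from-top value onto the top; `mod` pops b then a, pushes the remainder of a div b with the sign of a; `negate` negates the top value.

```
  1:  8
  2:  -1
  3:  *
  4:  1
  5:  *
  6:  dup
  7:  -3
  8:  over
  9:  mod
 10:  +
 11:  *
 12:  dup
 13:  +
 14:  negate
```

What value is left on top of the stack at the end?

8       8
-1      8 -1
*       -8
1       -8 1
*       -8
dup     -8 -8
-3      -8 -8 -3
over    -8 -8 -3 -8
mod     -8 -8 -3
+       -8 -11
*       88
dup     88 88
+       176
negate  -176

-176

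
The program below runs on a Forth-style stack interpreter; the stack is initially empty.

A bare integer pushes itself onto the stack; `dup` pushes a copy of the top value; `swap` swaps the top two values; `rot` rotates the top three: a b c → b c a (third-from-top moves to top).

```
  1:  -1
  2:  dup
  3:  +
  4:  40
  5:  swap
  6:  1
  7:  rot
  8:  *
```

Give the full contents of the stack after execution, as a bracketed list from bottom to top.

[-2, 40]

-1   -> [-1]
dup  -> [-1, -1]
+    -> [-2]
40   -> [-2, 40]
swap -> [40, -2]
1    -> [40, -2, 1]
rot  -> [-2, 1, 40]
*    -> [-2, 40]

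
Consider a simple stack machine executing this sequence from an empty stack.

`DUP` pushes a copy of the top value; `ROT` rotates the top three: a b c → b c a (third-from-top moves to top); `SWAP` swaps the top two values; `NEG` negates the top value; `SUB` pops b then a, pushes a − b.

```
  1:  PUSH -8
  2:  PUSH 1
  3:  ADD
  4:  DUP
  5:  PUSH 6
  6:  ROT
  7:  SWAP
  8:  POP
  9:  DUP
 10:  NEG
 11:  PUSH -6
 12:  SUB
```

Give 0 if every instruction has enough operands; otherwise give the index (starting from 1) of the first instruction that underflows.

PUSH -8  -8
PUSH 1   -8 1
ADD      -7
DUP      -7 -7
PUSH 6   -7 -7 6
ROT      -7 6 -7
SWAP     -7 -7 6
POP      -7 -7
DUP      -7 -7 -7
NEG      -7 -7 7
PUSH -6  -7 -7 7 -6
SUB      -7 -7 13

0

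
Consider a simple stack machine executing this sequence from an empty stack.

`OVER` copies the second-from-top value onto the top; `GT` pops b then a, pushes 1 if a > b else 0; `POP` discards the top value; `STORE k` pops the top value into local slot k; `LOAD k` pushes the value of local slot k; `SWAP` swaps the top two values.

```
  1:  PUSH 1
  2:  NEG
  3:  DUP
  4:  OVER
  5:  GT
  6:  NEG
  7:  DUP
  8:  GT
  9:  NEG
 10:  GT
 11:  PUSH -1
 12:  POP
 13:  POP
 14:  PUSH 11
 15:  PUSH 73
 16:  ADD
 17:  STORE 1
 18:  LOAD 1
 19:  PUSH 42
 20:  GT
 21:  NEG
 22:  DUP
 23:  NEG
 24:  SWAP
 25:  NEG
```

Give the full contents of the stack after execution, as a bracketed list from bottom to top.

[1, 1]

PUSH 1  : 1
NEG     : -1
DUP     : -1 -1
OVER    : -1 -1 -1
GT      : -1 0
NEG     : -1 0
DUP     : -1 0 0
GT      : -1 0
NEG     : -1 0
GT      : 0
PUSH -1 : 0 -1
POP     : 0
POP     : (empty)
PUSH 11 : 11
PUSH 73 : 11 73
ADD     : 84
STORE 1 : (empty)
LOAD 1  : 84
PUSH 42 : 84 42
GT      : 1
NEG     : -1
DUP     : -1 -1
NEG     : -1 1
SWAP    : 1 -1
NEG     : 1 1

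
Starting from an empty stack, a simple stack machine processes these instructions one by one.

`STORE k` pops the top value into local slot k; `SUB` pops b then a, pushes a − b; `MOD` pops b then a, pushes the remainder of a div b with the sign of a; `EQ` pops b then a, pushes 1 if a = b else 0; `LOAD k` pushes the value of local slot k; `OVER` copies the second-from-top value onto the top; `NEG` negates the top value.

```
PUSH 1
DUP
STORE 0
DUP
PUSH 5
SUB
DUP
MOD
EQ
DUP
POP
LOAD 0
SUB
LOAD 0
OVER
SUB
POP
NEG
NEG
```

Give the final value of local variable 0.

PUSH 1  : 1
DUP     : 1 1
STORE 0 : 1
DUP     : 1 1
PUSH 5  : 1 1 5
SUB     : 1 -4
DUP     : 1 -4 -4
MOD     : 1 0
EQ      : 0
DUP     : 0 0
POP     : 0
LOAD 0  : 0 1
SUB     : -1
LOAD 0  : -1 1
OVER    : -1 1 -1
SUB     : -1 2
POP     : -1
NEG     : 1
NEG     : -1

1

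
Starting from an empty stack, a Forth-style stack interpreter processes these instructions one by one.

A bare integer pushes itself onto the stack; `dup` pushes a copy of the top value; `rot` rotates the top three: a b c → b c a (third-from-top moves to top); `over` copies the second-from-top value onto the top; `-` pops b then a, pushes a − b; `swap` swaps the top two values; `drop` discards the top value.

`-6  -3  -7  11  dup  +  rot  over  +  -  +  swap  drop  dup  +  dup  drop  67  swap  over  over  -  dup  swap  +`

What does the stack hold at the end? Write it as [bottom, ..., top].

-6   -> -6
-3   -> -6 -3
-7   -> -6 -3 -7
11   -> -6 -3 -7 11
dup  -> -6 -3 -7 11 11
+    -> -6 -3 -7 22
rot  -> -6 -7 22 -3
over -> -6 -7 22 -3 22
+    -> -6 -7 22 19
-    -> -6 -7 3
+    -> -6 -4
swap -> -4 -6
drop -> -4
dup  -> -4 -4
+    -> -8
dup  -> -8 -8
drop -> -8
67   -> -8 67
swap -> 67 -8
over -> 67 -8 67
over -> 67 -8 67 -8
-    -> 67 -8 75
dup  -> 67 -8 75 75
swap -> 67 -8 75 75
+    -> 67 -8 150

[67, -8, 150]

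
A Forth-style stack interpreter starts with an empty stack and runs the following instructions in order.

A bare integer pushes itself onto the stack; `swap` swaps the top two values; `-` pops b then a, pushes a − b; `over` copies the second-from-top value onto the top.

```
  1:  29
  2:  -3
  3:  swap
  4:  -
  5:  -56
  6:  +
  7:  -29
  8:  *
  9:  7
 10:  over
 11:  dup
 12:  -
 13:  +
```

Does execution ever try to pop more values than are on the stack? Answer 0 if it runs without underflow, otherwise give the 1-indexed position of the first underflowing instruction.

29   → [29]
-3   → [29, -3]
swap → [-3, 29]
-    → [-32]
-56  → [-32, -56]
+    → [-88]
-29  → [-88, -29]
*    → [2552]
7    → [2552, 7]
over → [2552, 7, 2552]
dup  → [2552, 7, 2552, 2552]
-    → [2552, 7, 0]
+    → [2552, 7]

0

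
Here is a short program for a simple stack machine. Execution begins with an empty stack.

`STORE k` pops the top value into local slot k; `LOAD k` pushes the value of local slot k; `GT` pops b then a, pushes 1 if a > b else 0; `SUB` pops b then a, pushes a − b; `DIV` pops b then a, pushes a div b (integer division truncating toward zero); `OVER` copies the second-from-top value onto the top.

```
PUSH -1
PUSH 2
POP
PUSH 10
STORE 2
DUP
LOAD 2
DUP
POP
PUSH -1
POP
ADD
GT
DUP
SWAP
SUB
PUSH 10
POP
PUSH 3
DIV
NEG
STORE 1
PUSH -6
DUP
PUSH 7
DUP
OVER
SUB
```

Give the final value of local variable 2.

10

PUSH -1  [-1]
PUSH 2   [-1, 2]
POP      [-1]
PUSH 10  [-1, 10]
STORE 2  [-1]
DUP      [-1, -1]
LOAD 2   [-1, -1, 10]
DUP      [-1, -1, 10, 10]
POP      [-1, -1, 10]
PUSH -1  [-1, -1, 10, -1]
POP      [-1, -1, 10]
ADD      [-1, 9]
GT       [0]
DUP      [0, 0]
SWAP     [0, 0]
SUB      [0]
PUSH 10  [0, 10]
POP      [0]
PUSH 3   [0, 3]
DIV      [0]
NEG      [0]
STORE 1  []
PUSH -6  [-6]
DUP      [-6, -6]
PUSH 7   [-6, -6, 7]
DUP      [-6, -6, 7, 7]
OVER     [-6, -6, 7, 7, 7]
SUB      [-6, -6, 7, 0]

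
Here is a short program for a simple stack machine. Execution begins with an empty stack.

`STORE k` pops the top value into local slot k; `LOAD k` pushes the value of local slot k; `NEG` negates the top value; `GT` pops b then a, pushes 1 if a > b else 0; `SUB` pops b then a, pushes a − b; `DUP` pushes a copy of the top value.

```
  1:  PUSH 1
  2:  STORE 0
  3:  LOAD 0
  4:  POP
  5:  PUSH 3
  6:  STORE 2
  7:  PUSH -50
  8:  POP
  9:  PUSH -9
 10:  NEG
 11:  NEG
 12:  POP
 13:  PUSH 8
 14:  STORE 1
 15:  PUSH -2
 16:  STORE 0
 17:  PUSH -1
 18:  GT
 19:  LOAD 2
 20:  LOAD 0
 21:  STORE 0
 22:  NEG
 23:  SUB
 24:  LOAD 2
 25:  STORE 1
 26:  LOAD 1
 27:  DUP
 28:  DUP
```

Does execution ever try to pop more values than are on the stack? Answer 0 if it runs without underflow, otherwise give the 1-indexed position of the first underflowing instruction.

PUSH 1   -> 1
STORE 0  -> (empty)
LOAD 0   -> 1
POP      -> (empty)
PUSH 3   -> 3
STORE 2  -> (empty)
PUSH -50 -> -50
POP      -> (empty)
PUSH -9  -> -9
NEG      -> 9
NEG      -> -9
POP      -> (empty)
PUSH 8   -> 8
STORE 1  -> (empty)
PUSH -2  -> -2
STORE 0  -> (empty)
PUSH -1  -> -1
GT  — needs 2 operands, stack has 1 → underflow

18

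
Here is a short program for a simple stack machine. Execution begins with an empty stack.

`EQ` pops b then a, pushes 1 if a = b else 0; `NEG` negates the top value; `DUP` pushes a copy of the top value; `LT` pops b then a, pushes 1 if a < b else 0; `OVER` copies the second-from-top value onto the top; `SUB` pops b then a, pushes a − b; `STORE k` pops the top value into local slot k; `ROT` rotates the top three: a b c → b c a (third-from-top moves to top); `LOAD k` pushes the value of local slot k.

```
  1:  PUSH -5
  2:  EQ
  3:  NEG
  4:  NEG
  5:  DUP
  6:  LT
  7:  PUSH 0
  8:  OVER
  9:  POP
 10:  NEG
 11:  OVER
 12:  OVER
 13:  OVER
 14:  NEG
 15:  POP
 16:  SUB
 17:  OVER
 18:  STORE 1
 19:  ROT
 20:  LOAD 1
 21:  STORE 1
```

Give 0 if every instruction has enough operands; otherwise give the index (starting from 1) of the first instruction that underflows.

PUSH -5 : -5
EQ  — needs 2 operands, stack has 1 → underflow

2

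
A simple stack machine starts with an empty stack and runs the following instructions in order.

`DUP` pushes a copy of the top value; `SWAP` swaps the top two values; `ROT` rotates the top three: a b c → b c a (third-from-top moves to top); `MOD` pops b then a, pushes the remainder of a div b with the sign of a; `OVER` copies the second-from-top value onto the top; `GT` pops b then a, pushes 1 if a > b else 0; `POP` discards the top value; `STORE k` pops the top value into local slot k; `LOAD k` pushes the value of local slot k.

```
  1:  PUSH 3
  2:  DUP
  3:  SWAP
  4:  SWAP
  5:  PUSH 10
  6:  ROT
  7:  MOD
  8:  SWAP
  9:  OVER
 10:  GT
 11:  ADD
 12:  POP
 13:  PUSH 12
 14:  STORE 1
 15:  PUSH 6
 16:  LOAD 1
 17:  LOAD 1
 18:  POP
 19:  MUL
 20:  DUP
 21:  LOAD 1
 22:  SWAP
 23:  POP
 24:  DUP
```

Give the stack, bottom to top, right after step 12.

PUSH 3  : [3]
DUP     : [3, 3]
SWAP    : [3, 3]
SWAP    : [3, 3]
PUSH 10 : [3, 3, 10]
ROT     : [3, 10, 3]
MOD     : [3, 1]
SWAP    : [1, 3]
OVER    : [1, 3, 1]
GT      : [1, 1]
ADD     : [2]
POP     : []

[]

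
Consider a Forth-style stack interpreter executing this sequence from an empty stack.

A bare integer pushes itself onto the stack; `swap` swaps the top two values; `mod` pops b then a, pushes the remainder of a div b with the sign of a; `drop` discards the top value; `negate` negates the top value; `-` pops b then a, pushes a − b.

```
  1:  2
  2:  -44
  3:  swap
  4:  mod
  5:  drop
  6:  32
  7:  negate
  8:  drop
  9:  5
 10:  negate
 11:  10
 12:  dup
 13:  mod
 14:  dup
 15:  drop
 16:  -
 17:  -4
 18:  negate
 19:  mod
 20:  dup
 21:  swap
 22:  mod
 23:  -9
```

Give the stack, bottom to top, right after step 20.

2      -> [2]
-44    -> [2, -44]
swap   -> [-44, 2]
mod    -> [0]
drop   -> []
32     -> [32]
negate -> [-32]
drop   -> []
5      -> [5]
negate -> [-5]
10     -> [-5, 10]
dup    -> [-5, 10, 10]
mod    -> [-5, 0]
dup    -> [-5, 0, 0]
drop   -> [-5, 0]
-      -> [-5]
-4     -> [-5, -4]
negate -> [-5, 4]
mod    -> [-1]
dup    -> [-1, -1]

[-1, -1]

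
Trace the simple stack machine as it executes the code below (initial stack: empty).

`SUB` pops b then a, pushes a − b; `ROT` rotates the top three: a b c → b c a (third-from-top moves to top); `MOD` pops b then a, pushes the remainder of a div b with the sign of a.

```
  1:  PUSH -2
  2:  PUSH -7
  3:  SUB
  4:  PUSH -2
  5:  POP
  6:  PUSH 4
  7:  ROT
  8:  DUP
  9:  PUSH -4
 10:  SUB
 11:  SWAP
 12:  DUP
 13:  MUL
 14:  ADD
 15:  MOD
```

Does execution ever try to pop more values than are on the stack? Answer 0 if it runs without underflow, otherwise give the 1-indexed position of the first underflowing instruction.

7

PUSH -2  -2
PUSH -7  -2 -7
SUB      5
PUSH -2  5 -2
POP      5
PUSH 4   5 4
ROT  — needs 3 operands, stack has 2 → underflow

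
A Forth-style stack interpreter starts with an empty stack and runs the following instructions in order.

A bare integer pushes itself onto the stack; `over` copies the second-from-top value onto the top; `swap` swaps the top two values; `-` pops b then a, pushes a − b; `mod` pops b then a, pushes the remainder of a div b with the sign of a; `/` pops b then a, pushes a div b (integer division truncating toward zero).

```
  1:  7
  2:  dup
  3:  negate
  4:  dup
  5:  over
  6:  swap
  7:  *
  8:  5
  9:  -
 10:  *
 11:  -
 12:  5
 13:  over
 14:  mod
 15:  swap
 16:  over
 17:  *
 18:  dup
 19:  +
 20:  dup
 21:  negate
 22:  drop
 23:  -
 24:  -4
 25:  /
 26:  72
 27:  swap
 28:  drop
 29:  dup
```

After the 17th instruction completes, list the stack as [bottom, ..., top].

7       7
dup     7 7
negate  7 -7
dup     7 -7 -7
over    7 -7 -7 -7
swap    7 -7 -7 -7
*       7 -7 49
5       7 -7 49 5
-       7 -7 44
*       7 -308
-       315
5       315 5
over    315 5 315
mod     315 5
swap    5 315
over    5 315 5
*       5 1575

[5, 1575]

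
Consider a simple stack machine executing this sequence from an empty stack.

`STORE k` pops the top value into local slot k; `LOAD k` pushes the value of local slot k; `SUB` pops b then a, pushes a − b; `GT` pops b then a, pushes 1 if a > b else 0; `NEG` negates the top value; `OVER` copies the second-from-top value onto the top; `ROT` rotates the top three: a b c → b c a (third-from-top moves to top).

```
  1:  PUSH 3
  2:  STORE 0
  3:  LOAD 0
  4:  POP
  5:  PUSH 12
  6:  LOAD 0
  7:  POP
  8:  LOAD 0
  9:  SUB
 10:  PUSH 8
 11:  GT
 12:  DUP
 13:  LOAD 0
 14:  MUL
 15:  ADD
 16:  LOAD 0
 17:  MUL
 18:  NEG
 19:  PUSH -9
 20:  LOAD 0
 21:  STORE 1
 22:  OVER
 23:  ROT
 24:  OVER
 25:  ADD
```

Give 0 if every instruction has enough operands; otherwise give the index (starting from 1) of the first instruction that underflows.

PUSH 3   3
STORE 0  (empty)
LOAD 0   3
POP      (empty)
PUSH 12  12
LOAD 0   12 3
POP      12
LOAD 0   12 3
SUB      9
PUSH 8   9 8
GT       1
DUP      1 1
LOAD 0   1 1 3
MUL      1 3
ADD      4
LOAD 0   4 3
MUL      12
NEG      -12
PUSH -9  -12 -9
LOAD 0   -12 -9 3
STORE 1  -12 -9
OVER     -12 -9 -12
ROT      -9 -12 -12
OVER     -9 -12 -12 -12
ADD      -9 -12 -24

0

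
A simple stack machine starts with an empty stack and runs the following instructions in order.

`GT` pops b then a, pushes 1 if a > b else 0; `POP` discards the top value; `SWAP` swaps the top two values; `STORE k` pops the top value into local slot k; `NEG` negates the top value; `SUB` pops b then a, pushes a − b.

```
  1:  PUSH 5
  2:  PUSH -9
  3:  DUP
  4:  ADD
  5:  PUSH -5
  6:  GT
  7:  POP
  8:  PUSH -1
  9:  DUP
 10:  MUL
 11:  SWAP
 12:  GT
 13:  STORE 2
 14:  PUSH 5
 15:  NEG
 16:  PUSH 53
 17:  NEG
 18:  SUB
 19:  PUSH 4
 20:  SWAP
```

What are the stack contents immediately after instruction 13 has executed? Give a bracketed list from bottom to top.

PUSH 5  : [5]
PUSH -9 : [5, -9]
DUP     : [5, -9, -9]
ADD     : [5, -18]
PUSH -5 : [5, -18, -5]
GT      : [5, 0]
POP     : [5]
PUSH -1 : [5, -1]
DUP     : [5, -1, -1]
MUL     : [5, 1]
SWAP    : [1, 5]
GT      : [0]
STORE 2 : []

[]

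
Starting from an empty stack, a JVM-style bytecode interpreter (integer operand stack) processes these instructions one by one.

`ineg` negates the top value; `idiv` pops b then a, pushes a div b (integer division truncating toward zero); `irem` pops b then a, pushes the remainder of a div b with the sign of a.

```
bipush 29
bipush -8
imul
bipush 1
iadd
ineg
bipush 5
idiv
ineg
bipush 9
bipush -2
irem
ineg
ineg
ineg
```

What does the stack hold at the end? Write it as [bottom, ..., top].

[-46, -1]

bipush 29  29
bipush -8  29 -8
imul       -232
bipush 1   -232 1
iadd       -231
ineg       231
bipush 5   231 5
idiv       46
ineg       -46
bipush 9   -46 9
bipush -2  -46 9 -2
irem       -46 1
ineg       -46 -1
ineg       -46 1
ineg       -46 -1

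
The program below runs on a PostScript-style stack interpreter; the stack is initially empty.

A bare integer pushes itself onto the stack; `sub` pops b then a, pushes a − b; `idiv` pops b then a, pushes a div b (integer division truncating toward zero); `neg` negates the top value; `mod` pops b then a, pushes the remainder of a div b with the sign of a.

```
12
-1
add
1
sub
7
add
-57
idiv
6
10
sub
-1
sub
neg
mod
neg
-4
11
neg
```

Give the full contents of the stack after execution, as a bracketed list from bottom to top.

12   : 12
-1   : 12 -1
add  : 11
1    : 11 1
sub  : 10
7    : 10 7
add  : 17
-57  : 17 -57
idiv : 0
6    : 0 6
10   : 0 6 10
sub  : 0 -4
-1   : 0 -4 -1
sub  : 0 -3
neg  : 0 3
mod  : 0
neg  : 0
-4   : 0 -4
11   : 0 -4 11
neg  : 0 -4 -11

[0, -4, -11]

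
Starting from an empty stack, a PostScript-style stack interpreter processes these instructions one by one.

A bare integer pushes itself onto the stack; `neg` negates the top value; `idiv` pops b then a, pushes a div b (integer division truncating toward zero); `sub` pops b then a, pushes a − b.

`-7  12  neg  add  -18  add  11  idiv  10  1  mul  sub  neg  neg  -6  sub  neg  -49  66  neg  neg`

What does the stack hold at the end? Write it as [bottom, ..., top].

[7, -49, 66]

-7   → -7
12   → -7 12
neg  → -7 -12
add  → -19
-18  → -19 -18
add  → -37
11   → -37 11
idiv → -3
10   → -3 10
1    → -3 10 1
mul  → -3 10
sub  → -13
neg  → 13
neg  → -13
-6   → -13 -6
sub  → -7
neg  → 7
-49  → 7 -49
66   → 7 -49 66
neg  → 7 -49 -66
neg  → 7 -49 66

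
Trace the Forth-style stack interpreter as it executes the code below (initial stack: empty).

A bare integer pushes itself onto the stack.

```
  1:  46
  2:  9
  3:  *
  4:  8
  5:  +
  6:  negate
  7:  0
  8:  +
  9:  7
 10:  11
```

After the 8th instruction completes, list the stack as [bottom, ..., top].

46     : [46]
9      : [46, 9]
*      : [414]
8      : [414, 8]
+      : [422]
negate : [-422]
0      : [-422, 0]
+      : [-422]

[-422]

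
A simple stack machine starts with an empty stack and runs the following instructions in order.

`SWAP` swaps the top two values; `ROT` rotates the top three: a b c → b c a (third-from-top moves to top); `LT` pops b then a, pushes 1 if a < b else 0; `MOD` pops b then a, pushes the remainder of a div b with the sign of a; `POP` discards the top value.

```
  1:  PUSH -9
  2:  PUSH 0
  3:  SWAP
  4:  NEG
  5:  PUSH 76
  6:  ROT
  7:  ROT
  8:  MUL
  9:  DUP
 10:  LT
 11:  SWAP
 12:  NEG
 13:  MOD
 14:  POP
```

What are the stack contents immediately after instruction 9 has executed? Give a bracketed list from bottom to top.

PUSH -9 : -9
PUSH 0  : -9 0
SWAP    : 0 -9
NEG     : 0 9
PUSH 76 : 0 9 76
ROT     : 9 76 0
ROT     : 76 0 9
MUL     : 76 0
DUP     : 76 0 0

[76, 0, 0]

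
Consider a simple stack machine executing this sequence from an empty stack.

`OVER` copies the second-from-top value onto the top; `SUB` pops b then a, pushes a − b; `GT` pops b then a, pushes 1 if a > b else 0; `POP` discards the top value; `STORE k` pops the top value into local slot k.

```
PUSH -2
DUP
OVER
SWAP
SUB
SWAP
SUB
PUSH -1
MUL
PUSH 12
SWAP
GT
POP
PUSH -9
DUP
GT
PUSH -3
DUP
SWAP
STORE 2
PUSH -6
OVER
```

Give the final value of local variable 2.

-3

PUSH -2 → -2
DUP     → -2 -2
OVER    → -2 -2 -2
SWAP    → -2 -2 -2
SUB     → -2 0
SWAP    → 0 -2
SUB     → 2
PUSH -1 → 2 -1
MUL     → -2
PUSH 12 → -2 12
SWAP    → 12 -2
GT      → 1
POP     → (empty)
PUSH -9 → -9
DUP     → -9 -9
GT      → 0
PUSH -3 → 0 -3
DUP     → 0 -3 -3
SWAP    → 0 -3 -3
STORE 2 → 0 -3
PUSH -6 → 0 -3 -6
OVER    → 0 -3 -6 -3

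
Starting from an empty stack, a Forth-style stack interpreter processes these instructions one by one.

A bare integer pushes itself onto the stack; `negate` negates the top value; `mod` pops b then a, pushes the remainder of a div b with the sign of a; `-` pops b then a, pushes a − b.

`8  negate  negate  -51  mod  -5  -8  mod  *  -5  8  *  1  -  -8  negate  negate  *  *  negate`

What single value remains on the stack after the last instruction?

13120

8      → 8
negate → -8
negate → 8
-51    → 8 -51
mod    → 8
-5     → 8 -5
-8     → 8 -5 -8
mod    → 8 -5
*      → -40
-5     → -40 -5
8      → -40 -5 8
*      → -40 -40
1      → -40 -40 1
-      → -40 -41
-8     → -40 -41 -8
negate → -40 -41 8
negate → -40 -41 -8
*      → -40 328
*      → -13120
negate → 13120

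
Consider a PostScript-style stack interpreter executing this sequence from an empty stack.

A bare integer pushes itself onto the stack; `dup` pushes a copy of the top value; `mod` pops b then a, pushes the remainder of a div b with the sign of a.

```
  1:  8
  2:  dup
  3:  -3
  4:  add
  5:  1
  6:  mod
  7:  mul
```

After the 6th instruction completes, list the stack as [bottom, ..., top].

[8, 0]

8   -> 8
dup -> 8 8
-3  -> 8 8 -3
add -> 8 5
1   -> 8 5 1
mod -> 8 0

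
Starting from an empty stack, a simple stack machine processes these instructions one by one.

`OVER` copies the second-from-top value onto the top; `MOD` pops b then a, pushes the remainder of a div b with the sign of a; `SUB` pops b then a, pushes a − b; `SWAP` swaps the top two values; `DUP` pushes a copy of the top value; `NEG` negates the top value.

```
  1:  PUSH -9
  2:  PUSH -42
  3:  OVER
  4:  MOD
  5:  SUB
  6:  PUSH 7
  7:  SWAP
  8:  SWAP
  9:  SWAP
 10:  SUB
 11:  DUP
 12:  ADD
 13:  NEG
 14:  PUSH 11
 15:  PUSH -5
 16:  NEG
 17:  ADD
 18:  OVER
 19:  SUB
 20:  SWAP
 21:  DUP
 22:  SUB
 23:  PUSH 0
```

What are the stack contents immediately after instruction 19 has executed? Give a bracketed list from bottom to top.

PUSH -9  : [-9]
PUSH -42 : [-9, -42]
OVER     : [-9, -42, -9]
MOD      : [-9, -6]
SUB      : [-3]
PUSH 7   : [-3, 7]
SWAP     : [7, -3]
SWAP     : [-3, 7]
SWAP     : [7, -3]
SUB      : [10]
DUP      : [10, 10]
ADD      : [20]
NEG      : [-20]
PUSH 11  : [-20, 11]
PUSH -5  : [-20, 11, -5]
NEG      : [-20, 11, 5]
ADD      : [-20, 16]
OVER     : [-20, 16, -20]
SUB      : [-20, 36]

[-20, 36]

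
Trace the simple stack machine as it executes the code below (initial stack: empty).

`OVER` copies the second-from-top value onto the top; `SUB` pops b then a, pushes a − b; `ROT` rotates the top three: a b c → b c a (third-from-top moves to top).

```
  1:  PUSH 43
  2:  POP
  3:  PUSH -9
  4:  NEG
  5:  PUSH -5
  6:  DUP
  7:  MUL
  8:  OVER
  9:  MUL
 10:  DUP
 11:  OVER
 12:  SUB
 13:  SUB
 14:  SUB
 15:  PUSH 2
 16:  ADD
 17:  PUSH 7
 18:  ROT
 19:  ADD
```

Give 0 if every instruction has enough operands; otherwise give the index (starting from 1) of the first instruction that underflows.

PUSH 43 -> [43]
POP     -> []
PUSH -9 -> [-9]
NEG     -> [9]
PUSH -5 -> [9, -5]
DUP     -> [9, -5, -5]
MUL     -> [9, 25]
OVER    -> [9, 25, 9]
MUL     -> [9, 225]
DUP     -> [9, 225, 225]
OVER    -> [9, 225, 225, 225]
SUB     -> [9, 225, 0]
SUB     -> [9, 225]
SUB     -> [-216]
PUSH 2  -> [-216, 2]
ADD     -> [-214]
PUSH 7  -> [-214, 7]
ROT  — needs 3 operands, stack has 2 → underflow

18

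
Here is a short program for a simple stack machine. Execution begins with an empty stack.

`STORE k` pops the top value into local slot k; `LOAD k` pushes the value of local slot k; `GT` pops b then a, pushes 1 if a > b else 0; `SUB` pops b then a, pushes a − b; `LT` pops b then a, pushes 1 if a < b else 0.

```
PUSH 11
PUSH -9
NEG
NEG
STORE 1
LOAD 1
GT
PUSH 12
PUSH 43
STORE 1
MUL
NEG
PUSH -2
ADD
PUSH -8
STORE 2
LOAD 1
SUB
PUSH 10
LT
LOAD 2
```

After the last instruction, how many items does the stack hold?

2

PUSH 11 → 11
PUSH -9 → 11 -9
NEG     → 11 9
NEG     → 11 -9
STORE 1 → 11
LOAD 1  → 11 -9
GT      → 1
PUSH 12 → 1 12
PUSH 43 → 1 12 43
STORE 1 → 1 12
MUL     → 12
NEG     → -12
PUSH -2 → -12 -2
ADD     → -14
PUSH -8 → -14 -8
STORE 2 → -14
LOAD 1  → -14 43
SUB     → -57
PUSH 10 → -57 10
LT      → 1
LOAD 2  → 1 -8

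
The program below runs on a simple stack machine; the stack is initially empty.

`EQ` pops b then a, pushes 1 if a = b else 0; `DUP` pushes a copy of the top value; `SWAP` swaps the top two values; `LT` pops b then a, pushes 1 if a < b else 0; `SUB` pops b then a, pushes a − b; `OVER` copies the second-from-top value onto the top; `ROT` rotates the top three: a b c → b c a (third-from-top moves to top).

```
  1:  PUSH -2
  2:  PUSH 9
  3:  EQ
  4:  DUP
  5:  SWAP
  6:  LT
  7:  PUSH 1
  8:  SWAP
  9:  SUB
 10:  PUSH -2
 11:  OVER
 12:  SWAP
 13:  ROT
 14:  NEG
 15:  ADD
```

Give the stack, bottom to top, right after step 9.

[1]

PUSH -2  [-2]
PUSH 9   [-2, 9]
EQ       [0]
DUP      [0, 0]
SWAP     [0, 0]
LT       [0]
PUSH 1   [0, 1]
SWAP     [1, 0]
SUB      [1]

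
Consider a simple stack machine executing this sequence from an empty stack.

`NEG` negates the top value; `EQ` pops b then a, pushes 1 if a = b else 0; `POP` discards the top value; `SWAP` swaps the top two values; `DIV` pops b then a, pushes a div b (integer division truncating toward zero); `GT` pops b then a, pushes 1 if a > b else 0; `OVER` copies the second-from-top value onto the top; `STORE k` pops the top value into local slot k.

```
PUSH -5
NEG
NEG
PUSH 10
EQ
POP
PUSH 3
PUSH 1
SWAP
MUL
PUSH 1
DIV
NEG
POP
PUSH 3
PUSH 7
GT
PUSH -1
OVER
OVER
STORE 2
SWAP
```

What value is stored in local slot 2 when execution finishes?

PUSH -5 -> [-5]
NEG     -> [5]
NEG     -> [-5]
PUSH 10 -> [-5, 10]
EQ      -> [0]
POP     -> []
PUSH 3  -> [3]
PUSH 1  -> [3, 1]
SWAP    -> [1, 3]
MUL     -> [3]
PUSH 1  -> [3, 1]
DIV     -> [3]
NEG     -> [-3]
POP     -> []
PUSH 3  -> [3]
PUSH 7  -> [3, 7]
GT      -> [0]
PUSH -1 -> [0, -1]
OVER    -> [0, -1, 0]
OVER    -> [0, -1, 0, -1]
STORE 2 -> [0, -1, 0]
SWAP    -> [0, 0, -1]

-1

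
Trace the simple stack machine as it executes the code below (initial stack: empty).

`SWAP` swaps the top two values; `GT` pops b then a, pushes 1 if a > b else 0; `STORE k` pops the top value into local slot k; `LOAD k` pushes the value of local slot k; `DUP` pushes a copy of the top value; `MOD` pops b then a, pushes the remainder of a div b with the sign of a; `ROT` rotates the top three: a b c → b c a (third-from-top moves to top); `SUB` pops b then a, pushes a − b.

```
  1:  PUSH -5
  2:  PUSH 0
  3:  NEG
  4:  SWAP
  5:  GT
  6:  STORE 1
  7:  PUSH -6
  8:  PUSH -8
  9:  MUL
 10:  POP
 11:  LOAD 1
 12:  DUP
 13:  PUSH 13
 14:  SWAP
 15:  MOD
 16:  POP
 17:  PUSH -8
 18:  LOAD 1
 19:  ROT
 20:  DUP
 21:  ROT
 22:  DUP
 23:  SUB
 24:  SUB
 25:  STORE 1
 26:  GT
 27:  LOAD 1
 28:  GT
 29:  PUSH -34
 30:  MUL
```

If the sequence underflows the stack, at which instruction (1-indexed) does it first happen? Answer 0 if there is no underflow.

0

PUSH -5  : -5
PUSH 0   : -5 0
NEG      : -5 0
SWAP     : 0 -5
GT       : 1
STORE 1  : (empty)
PUSH -6  : -6
PUSH -8  : -6 -8
MUL      : 48
POP      : (empty)
LOAD 1   : 1
DUP      : 1 1
PUSH 13  : 1 1 13
SWAP     : 1 13 1
MOD      : 1 0
POP      : 1
PUSH -8  : 1 -8
LOAD 1   : 1 -8 1
ROT      : -8 1 1
DUP      : -8 1 1 1
ROT      : -8 1 1 1
DUP      : -8 1 1 1 1
SUB      : -8 1 1 0
SUB      : -8 1 1
STORE 1  : -8 1
GT       : 0
LOAD 1   : 0 1
GT       : 0
PUSH -34 : 0 -34
MUL      : 0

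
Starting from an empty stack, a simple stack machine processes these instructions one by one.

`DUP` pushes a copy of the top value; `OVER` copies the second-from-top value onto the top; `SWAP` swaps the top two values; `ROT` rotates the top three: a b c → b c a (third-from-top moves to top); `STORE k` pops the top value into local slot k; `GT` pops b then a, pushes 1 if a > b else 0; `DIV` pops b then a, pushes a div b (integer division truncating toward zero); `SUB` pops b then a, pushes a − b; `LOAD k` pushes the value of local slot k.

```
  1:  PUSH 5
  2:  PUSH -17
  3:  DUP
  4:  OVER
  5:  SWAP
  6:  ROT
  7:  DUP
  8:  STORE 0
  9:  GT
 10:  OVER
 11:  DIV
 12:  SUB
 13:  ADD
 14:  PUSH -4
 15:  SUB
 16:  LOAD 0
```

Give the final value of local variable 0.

-17

PUSH 5   : 5
PUSH -17 : 5 -17
DUP      : 5 -17 -17
OVER     : 5 -17 -17 -17
SWAP     : 5 -17 -17 -17
ROT      : 5 -17 -17 -17
DUP      : 5 -17 -17 -17 -17
STORE 0  : 5 -17 -17 -17
GT       : 5 -17 0
OVER     : 5 -17 0 -17
DIV      : 5 -17 0
SUB      : 5 -17
ADD      : -12
PUSH -4  : -12 -4
SUB      : -8
LOAD 0   : -8 -17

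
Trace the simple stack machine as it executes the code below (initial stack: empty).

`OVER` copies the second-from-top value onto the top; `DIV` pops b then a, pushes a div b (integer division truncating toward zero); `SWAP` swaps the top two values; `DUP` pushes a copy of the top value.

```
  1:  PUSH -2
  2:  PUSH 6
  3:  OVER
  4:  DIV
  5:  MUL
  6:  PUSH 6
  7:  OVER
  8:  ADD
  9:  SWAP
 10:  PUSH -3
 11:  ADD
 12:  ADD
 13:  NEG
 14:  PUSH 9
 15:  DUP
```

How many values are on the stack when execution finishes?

3

PUSH -2  [-2]
PUSH 6   [-2, 6]
OVER     [-2, 6, -2]
DIV      [-2, -3]
MUL      [6]
PUSH 6   [6, 6]
OVER     [6, 6, 6]
ADD      [6, 12]
SWAP     [12, 6]
PUSH -3  [12, 6, -3]
ADD      [12, 3]
ADD      [15]
NEG      [-15]
PUSH 9   [-15, 9]
DUP      [-15, 9, 9]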